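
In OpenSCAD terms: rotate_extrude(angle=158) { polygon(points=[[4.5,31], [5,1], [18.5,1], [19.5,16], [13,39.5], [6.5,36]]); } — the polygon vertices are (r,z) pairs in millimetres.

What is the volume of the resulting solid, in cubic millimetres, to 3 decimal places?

Profile (r,z), 6 vertices: (4.5,31) (5,1) (18.5,1) (19.5,16) (13,39.5) (6.5,36)
edge 0: (4.5,31)→(5,1)  cross = 4.5·1 − 5·31 = -150.5000; (r_i+r_j)·cross = 9.5·-150.5000 = -1429.7500
edge 1: (5,1)→(18.5,1)  cross = 5·1 − 18.5·1 = -13.5000; (r_i+r_j)·cross = 23.5·-13.5000 = -317.2500
edge 2: (18.5,1)→(19.5,16)  cross = 18.5·16 − 19.5·1 = 276.5000; (r_i+r_j)·cross = 38·276.5000 = 10507.0000
edge 3: (19.5,16)→(13,39.5)  cross = 19.5·39.5 − 13·16 = 562.2500; (r_i+r_j)·cross = 32.5·562.2500 = 18273.1250
edge 4: (13,39.5)→(6.5,36)  cross = 13·36 − 6.5·39.5 = 211.2500; (r_i+r_j)·cross = 19.5·211.2500 = 4119.3750
edge 5: (6.5,36)→(4.5,31)  cross = 6.5·31 − 4.5·36 = 39.5000; (r_i+r_j)·cross = 11·39.5000 = 434.5000
Σcross = 925.5000 → A = |Σcross|/2 = 462.7500 mm²
Σ(r_i+r_j)·cross = 31587.0000 → first moment M = |Σ|/6 = 5264.5000
R_c = M/A = 5264.5000/462.7500 = 11.3766 mm
θ = 158° = 2.757620 rad
V = θ·R_c·A = 2.757620·11.3766·462.7500 = 14517.492 mm³

Volume = 14517.492 mm³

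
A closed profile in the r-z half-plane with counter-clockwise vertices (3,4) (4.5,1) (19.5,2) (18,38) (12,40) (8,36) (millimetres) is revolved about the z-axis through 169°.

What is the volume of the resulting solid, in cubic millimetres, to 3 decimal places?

Profile (r,z), 6 vertices: (3,4) (4.5,1) (19.5,2) (18,38) (12,40) (8,36)
edge 0: (3,4)→(4.5,1)  cross = 3·1 − 4.5·4 = -15.0000; (r_i+r_j)·cross = 7.5·-15.0000 = -112.5000
edge 1: (4.5,1)→(19.5,2)  cross = 4.5·2 − 19.5·1 = -10.5000; (r_i+r_j)·cross = 24·-10.5000 = -252.0000
edge 2: (19.5,2)→(18,38)  cross = 19.5·38 − 18·2 = 705.0000; (r_i+r_j)·cross = 37.5·705.0000 = 26437.5000
edge 3: (18,38)→(12,40)  cross = 18·40 − 12·38 = 264.0000; (r_i+r_j)·cross = 30·264.0000 = 7920.0000
edge 4: (12,40)→(8,36)  cross = 12·36 − 8·40 = 112.0000; (r_i+r_j)·cross = 20·112.0000 = 2240.0000
edge 5: (8,36)→(3,4)  cross = 8·4 − 3·36 = -76.0000; (r_i+r_j)·cross = 11·-76.0000 = -836.0000
Σcross = 979.5000 → A = |Σcross|/2 = 489.7500 mm²
Σ(r_i+r_j)·cross = 35397.0000 → first moment M = |Σ|/6 = 5899.5000
R_c = M/A = 5899.5000/489.7500 = 12.0459 mm
θ = 169° = 2.949606 rad
V = θ·R_c·A = 2.949606·12.0459·489.7500 = 17401.203 mm³

Volume = 17401.203 mm³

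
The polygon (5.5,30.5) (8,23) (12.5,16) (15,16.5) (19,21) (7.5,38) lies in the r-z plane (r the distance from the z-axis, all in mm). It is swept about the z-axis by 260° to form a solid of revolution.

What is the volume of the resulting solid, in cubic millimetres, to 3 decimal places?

Volume = 7171.987 mm³

Profile (r,z), 6 vertices: (5.5,30.5) (8,23) (12.5,16) (15,16.5) (19,21) (7.5,38)
edge 0: (5.5,30.5)→(8,23)  cross = 5.5·23 − 8·30.5 = -117.5000; (r_i+r_j)·cross = 13.5·-117.5000 = -1586.2500
edge 1: (8,23)→(12.5,16)  cross = 8·16 − 12.5·23 = -159.5000; (r_i+r_j)·cross = 20.5·-159.5000 = -3269.7500
edge 2: (12.5,16)→(15,16.5)  cross = 12.5·16.5 − 15·16 = -33.7500; (r_i+r_j)·cross = 27.5·-33.7500 = -928.1250
edge 3: (15,16.5)→(19,21)  cross = 15·21 − 19·16.5 = 1.5000; (r_i+r_j)·cross = 34·1.5000 = 51.0000
edge 4: (19,21)→(7.5,38)  cross = 19·38 − 7.5·21 = 564.5000; (r_i+r_j)·cross = 26.5·564.5000 = 14959.2500
edge 5: (7.5,38)→(5.5,30.5)  cross = 7.5·30.5 − 5.5·38 = 19.7500; (r_i+r_j)·cross = 13·19.7500 = 256.7500
Σcross = 275.0000 → A = |Σcross|/2 = 137.5000 mm²
Σ(r_i+r_j)·cross = 9482.8750 → first moment M = |Σ|/6 = 1580.4792
R_c = M/A = 1580.4792/137.5000 = 11.4944 mm
θ = 260° = 4.537856 rad
V = θ·R_c·A = 4.537856·11.4944·137.5000 = 7171.987 mm³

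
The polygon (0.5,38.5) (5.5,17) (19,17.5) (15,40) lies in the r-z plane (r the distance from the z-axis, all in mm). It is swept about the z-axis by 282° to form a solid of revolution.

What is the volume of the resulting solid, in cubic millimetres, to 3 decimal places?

Volume = 15406.451 mm³

Profile (r,z), 4 vertices: (0.5,38.5) (5.5,17) (19,17.5) (15,40)
edge 0: (0.5,38.5)→(5.5,17)  cross = 0.5·17 − 5.5·38.5 = -203.2500; (r_i+r_j)·cross = 6·-203.2500 = -1219.5000
edge 1: (5.5,17)→(19,17.5)  cross = 5.5·17.5 − 19·17 = -226.7500; (r_i+r_j)·cross = 24.5·-226.7500 = -5555.3750
edge 2: (19,17.5)→(15,40)  cross = 19·40 − 15·17.5 = 497.5000; (r_i+r_j)·cross = 34·497.5000 = 16915.0000
edge 3: (15,40)→(0.5,38.5)  cross = 15·38.5 − 0.5·40 = 557.5000; (r_i+r_j)·cross = 15.5·557.5000 = 8641.2500
Σcross = 625.0000 → A = |Σcross|/2 = 312.5000 mm²
Σ(r_i+r_j)·cross = 18781.3750 → first moment M = |Σ|/6 = 3130.2292
R_c = M/A = 3130.2292/312.5000 = 10.0167 mm
θ = 282° = 4.921828 rad
V = θ·R_c·A = 4.921828·10.0167·312.5000 = 15406.451 mm³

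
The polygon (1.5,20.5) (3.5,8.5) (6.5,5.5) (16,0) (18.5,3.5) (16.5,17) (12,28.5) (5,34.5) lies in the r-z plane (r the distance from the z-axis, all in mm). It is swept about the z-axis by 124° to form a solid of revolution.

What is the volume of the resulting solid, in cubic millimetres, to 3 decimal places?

Volume = 7508.630 mm³

Profile (r,z), 8 vertices: (1.5,20.5) (3.5,8.5) (6.5,5.5) (16,0) (18.5,3.5) (16.5,17) (12,28.5) (5,34.5)
edge 0: (1.5,20.5)→(3.5,8.5)  cross = 1.5·8.5 − 3.5·20.5 = -59.0000; (r_i+r_j)·cross = 5·-59.0000 = -295.0000
edge 1: (3.5,8.5)→(6.5,5.5)  cross = 3.5·5.5 − 6.5·8.5 = -36.0000; (r_i+r_j)·cross = 10·-36.0000 = -360.0000
edge 2: (6.5,5.5)→(16,0)  cross = 6.5·0 − 16·5.5 = -88.0000; (r_i+r_j)·cross = 22.5·-88.0000 = -1980.0000
edge 3: (16,0)→(18.5,3.5)  cross = 16·3.5 − 18.5·0 = 56.0000; (r_i+r_j)·cross = 34.5·56.0000 = 1932.0000
edge 4: (18.5,3.5)→(16.5,17)  cross = 18.5·17 − 16.5·3.5 = 256.7500; (r_i+r_j)·cross = 35·256.7500 = 8986.2500
edge 5: (16.5,17)→(12,28.5)  cross = 16.5·28.5 − 12·17 = 266.2500; (r_i+r_j)·cross = 28.5·266.2500 = 7588.1250
edge 6: (12,28.5)→(5,34.5)  cross = 12·34.5 − 5·28.5 = 271.5000; (r_i+r_j)·cross = 17·271.5000 = 4615.5000
edge 7: (5,34.5)→(1.5,20.5)  cross = 5·20.5 − 1.5·34.5 = 50.7500; (r_i+r_j)·cross = 6.5·50.7500 = 329.8750
Σcross = 718.2500 → A = |Σcross|/2 = 359.1250 mm²
Σ(r_i+r_j)·cross = 20816.7500 → first moment M = |Σ|/6 = 3469.4583
R_c = M/A = 3469.4583/359.1250 = 9.6609 mm
θ = 124° = 2.164208 rad
V = θ·R_c·A = 2.164208·9.6609·359.1250 = 7508.630 mm³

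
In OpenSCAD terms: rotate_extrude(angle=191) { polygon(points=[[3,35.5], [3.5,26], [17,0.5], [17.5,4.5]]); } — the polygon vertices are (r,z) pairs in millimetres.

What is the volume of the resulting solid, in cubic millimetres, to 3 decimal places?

Volume = 3039.391 mm³

Profile (r,z), 4 vertices: (3,35.5) (3.5,26) (17,0.5) (17.5,4.5)
edge 0: (3,35.5)→(3.5,26)  cross = 3·26 − 3.5·35.5 = -46.2500; (r_i+r_j)·cross = 6.5·-46.2500 = -300.6250
edge 1: (3.5,26)→(17,0.5)  cross = 3.5·0.5 − 17·26 = -440.2500; (r_i+r_j)·cross = 20.5·-440.2500 = -9025.1250
edge 2: (17,0.5)→(17.5,4.5)  cross = 17·4.5 − 17.5·0.5 = 67.7500; (r_i+r_j)·cross = 34.5·67.7500 = 2337.3750
edge 3: (17.5,4.5)→(3,35.5)  cross = 17.5·35.5 − 3·4.5 = 607.7500; (r_i+r_j)·cross = 20.5·607.7500 = 12458.8750
Σcross = 189.0000 → A = |Σcross|/2 = 94.5000 mm²
Σ(r_i+r_j)·cross = 5470.5000 → first moment M = |Σ|/6 = 911.7500
R_c = M/A = 911.7500/94.5000 = 9.6481 mm
θ = 191° = 3.333579 rad
V = θ·R_c·A = 3.333579·9.6481·94.5000 = 3039.391 mm³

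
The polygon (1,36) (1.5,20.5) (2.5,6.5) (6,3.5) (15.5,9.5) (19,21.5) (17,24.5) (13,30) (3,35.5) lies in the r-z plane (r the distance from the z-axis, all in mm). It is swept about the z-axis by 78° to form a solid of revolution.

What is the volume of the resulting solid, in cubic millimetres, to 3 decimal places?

Profile (r,z), 9 vertices: (1,36) (1.5,20.5) (2.5,6.5) (6,3.5) (15.5,9.5) (19,21.5) (17,24.5) (13,30) (3,35.5)
edge 0: (1,36)→(1.5,20.5)  cross = 1·20.5 − 1.5·36 = -33.5000; (r_i+r_j)·cross = 2.5·-33.5000 = -83.7500
edge 1: (1.5,20.5)→(2.5,6.5)  cross = 1.5·6.5 − 2.5·20.5 = -41.5000; (r_i+r_j)·cross = 4·-41.5000 = -166.0000
edge 2: (2.5,6.5)→(6,3.5)  cross = 2.5·3.5 − 6·6.5 = -30.2500; (r_i+r_j)·cross = 8.5·-30.2500 = -257.1250
edge 3: (6,3.5)→(15.5,9.5)  cross = 6·9.5 − 15.5·3.5 = 2.7500; (r_i+r_j)·cross = 21.5·2.7500 = 59.1250
edge 4: (15.5,9.5)→(19,21.5)  cross = 15.5·21.5 − 19·9.5 = 152.7500; (r_i+r_j)·cross = 34.5·152.7500 = 5269.8750
edge 5: (19,21.5)→(17,24.5)  cross = 19·24.5 − 17·21.5 = 100.0000; (r_i+r_j)·cross = 36·100.0000 = 3600.0000
edge 6: (17,24.5)→(13,30)  cross = 17·30 − 13·24.5 = 191.5000; (r_i+r_j)·cross = 30·191.5000 = 5745.0000
edge 7: (13,30)→(3,35.5)  cross = 13·35.5 − 3·30 = 371.5000; (r_i+r_j)·cross = 16·371.5000 = 5944.0000
edge 8: (3,35.5)→(1,36)  cross = 3·36 − 1·35.5 = 72.5000; (r_i+r_j)·cross = 4·72.5000 = 290.0000
Σcross = 785.7500 → A = |Σcross|/2 = 392.8750 mm²
Σ(r_i+r_j)·cross = 20401.1250 → first moment M = |Σ|/6 = 3400.1875
R_c = M/A = 3400.1875/392.8750 = 8.6546 mm
θ = 78° = 1.361357 rad
V = θ·R_c·A = 1.361357·8.6546·392.8750 = 4628.868 mm³

Volume = 4628.868 mm³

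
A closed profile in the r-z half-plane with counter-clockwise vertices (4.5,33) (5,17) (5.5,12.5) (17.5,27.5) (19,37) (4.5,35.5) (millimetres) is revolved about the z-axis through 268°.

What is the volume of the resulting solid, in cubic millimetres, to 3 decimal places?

Profile (r,z), 6 vertices: (4.5,33) (5,17) (5.5,12.5) (17.5,27.5) (19,37) (4.5,35.5)
edge 0: (4.5,33)→(5,17)  cross = 4.5·17 − 5·33 = -88.5000; (r_i+r_j)·cross = 9.5·-88.5000 = -840.7500
edge 1: (5,17)→(5.5,12.5)  cross = 5·12.5 − 5.5·17 = -31.0000; (r_i+r_j)·cross = 10.5·-31.0000 = -325.5000
edge 2: (5.5,12.5)→(17.5,27.5)  cross = 5.5·27.5 − 17.5·12.5 = -67.5000; (r_i+r_j)·cross = 23·-67.5000 = -1552.5000
edge 3: (17.5,27.5)→(19,37)  cross = 17.5·37 − 19·27.5 = 125.0000; (r_i+r_j)·cross = 36.5·125.0000 = 4562.5000
edge 4: (19,37)→(4.5,35.5)  cross = 19·35.5 − 4.5·37 = 508.0000; (r_i+r_j)·cross = 23.5·508.0000 = 11938.0000
edge 5: (4.5,35.5)→(4.5,33)  cross = 4.5·33 − 4.5·35.5 = -11.2500; (r_i+r_j)·cross = 9·-11.2500 = -101.2500
Σcross = 434.7500 → A = |Σcross|/2 = 217.3750 mm²
Σ(r_i+r_j)·cross = 13680.5000 → first moment M = |Σ|/6 = 2280.0833
R_c = M/A = 2280.0833/217.3750 = 10.4892 mm
θ = 268° = 4.677482 rad
V = θ·R_c·A = 4.677482·10.4892·217.3750 = 10665.050 mm³

Volume = 10665.050 mm³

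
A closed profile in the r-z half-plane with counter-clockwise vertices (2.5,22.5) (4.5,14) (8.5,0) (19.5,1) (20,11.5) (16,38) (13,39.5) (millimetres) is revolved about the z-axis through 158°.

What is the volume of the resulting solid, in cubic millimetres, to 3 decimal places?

Profile (r,z), 7 vertices: (2.5,22.5) (4.5,14) (8.5,0) (19.5,1) (20,11.5) (16,38) (13,39.5)
edge 0: (2.5,22.5)→(4.5,14)  cross = 2.5·14 − 4.5·22.5 = -66.2500; (r_i+r_j)·cross = 7·-66.2500 = -463.7500
edge 1: (4.5,14)→(8.5,0)  cross = 4.5·0 − 8.5·14 = -119.0000; (r_i+r_j)·cross = 13·-119.0000 = -1547.0000
edge 2: (8.5,0)→(19.5,1)  cross = 8.5·1 − 19.5·0 = 8.5000; (r_i+r_j)·cross = 28·8.5000 = 238.0000
edge 3: (19.5,1)→(20,11.5)  cross = 19.5·11.5 − 20·1 = 204.2500; (r_i+r_j)·cross = 39.5·204.2500 = 8067.8750
edge 4: (20,11.5)→(16,38)  cross = 20·38 − 16·11.5 = 576.0000; (r_i+r_j)·cross = 36·576.0000 = 20736.0000
edge 5: (16,38)→(13,39.5)  cross = 16·39.5 − 13·38 = 138.0000; (r_i+r_j)·cross = 29·138.0000 = 4002.0000
edge 6: (13,39.5)→(2.5,22.5)  cross = 13·22.5 − 2.5·39.5 = 193.7500; (r_i+r_j)·cross = 15.5·193.7500 = 3003.1250
Σcross = 935.2500 → A = |Σcross|/2 = 467.6250 mm²
Σ(r_i+r_j)·cross = 34036.2500 → first moment M = |Σ|/6 = 5672.7083
R_c = M/A = 5672.7083/467.6250 = 12.1309 mm
θ = 158° = 2.757620 rad
V = θ·R_c·A = 2.757620·12.1309·467.6250 = 15643.175 mm³

Volume = 15643.175 mm³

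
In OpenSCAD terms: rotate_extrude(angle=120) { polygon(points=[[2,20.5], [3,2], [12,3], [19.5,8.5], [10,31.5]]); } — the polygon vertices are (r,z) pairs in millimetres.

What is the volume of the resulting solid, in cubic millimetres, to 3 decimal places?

Profile (r,z), 5 vertices: (2,20.5) (3,2) (12,3) (19.5,8.5) (10,31.5)
edge 0: (2,20.5)→(3,2)  cross = 2·2 − 3·20.5 = -57.5000; (r_i+r_j)·cross = 5·-57.5000 = -287.5000
edge 1: (3,2)→(12,3)  cross = 3·3 − 12·2 = -15.0000; (r_i+r_j)·cross = 15·-15.0000 = -225.0000
edge 2: (12,3)→(19.5,8.5)  cross = 12·8.5 − 19.5·3 = 43.5000; (r_i+r_j)·cross = 31.5·43.5000 = 1370.2500
edge 3: (19.5,8.5)→(10,31.5)  cross = 19.5·31.5 − 10·8.5 = 529.2500; (r_i+r_j)·cross = 29.5·529.2500 = 15612.8750
edge 4: (10,31.5)→(2,20.5)  cross = 10·20.5 − 2·31.5 = 142.0000; (r_i+r_j)·cross = 12·142.0000 = 1704.0000
Σcross = 642.2500 → A = |Σcross|/2 = 321.1250 mm²
Σ(r_i+r_j)·cross = 18174.6250 → first moment M = |Σ|/6 = 3029.1042
R_c = M/A = 3029.1042/321.1250 = 9.4328 mm
θ = 120° = 2.094395 rad
V = θ·R_c·A = 2.094395·9.4328·321.1250 = 6344.141 mm³

Volume = 6344.141 mm³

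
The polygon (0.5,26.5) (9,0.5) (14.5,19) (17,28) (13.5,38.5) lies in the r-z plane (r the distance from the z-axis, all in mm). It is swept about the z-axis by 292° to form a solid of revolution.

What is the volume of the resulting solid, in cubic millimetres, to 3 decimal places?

Profile (r,z), 5 vertices: (0.5,26.5) (9,0.5) (14.5,19) (17,28) (13.5,38.5)
edge 0: (0.5,26.5)→(9,0.5)  cross = 0.5·0.5 − 9·26.5 = -238.2500; (r_i+r_j)·cross = 9.5·-238.2500 = -2263.3750
edge 1: (9,0.5)→(14.5,19)  cross = 9·19 − 14.5·0.5 = 163.7500; (r_i+r_j)·cross = 23.5·163.7500 = 3848.1250
edge 2: (14.5,19)→(17,28)  cross = 14.5·28 − 17·19 = 83.0000; (r_i+r_j)·cross = 31.5·83.0000 = 2614.5000
edge 3: (17,28)→(13.5,38.5)  cross = 17·38.5 − 13.5·28 = 276.5000; (r_i+r_j)·cross = 30.5·276.5000 = 8433.2500
edge 4: (13.5,38.5)→(0.5,26.5)  cross = 13.5·26.5 − 0.5·38.5 = 338.5000; (r_i+r_j)·cross = 14·338.5000 = 4739.0000
Σcross = 623.5000 → A = |Σcross|/2 = 311.7500 mm²
Σ(r_i+r_j)·cross = 17371.5000 → first moment M = |Σ|/6 = 2895.2500
R_c = M/A = 2895.2500/311.7500 = 9.2871 mm
θ = 292° = 5.096361 rad
V = θ·R_c·A = 5.096361·9.2871·311.7500 = 14755.240 mm³

Volume = 14755.240 mm³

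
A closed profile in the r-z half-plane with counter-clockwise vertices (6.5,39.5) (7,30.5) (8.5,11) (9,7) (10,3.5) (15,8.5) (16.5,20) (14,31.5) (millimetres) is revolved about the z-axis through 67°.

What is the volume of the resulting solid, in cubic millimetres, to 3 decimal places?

Profile (r,z), 8 vertices: (6.5,39.5) (7,30.5) (8.5,11) (9,7) (10,3.5) (15,8.5) (16.5,20) (14,31.5)
edge 0: (6.5,39.5)→(7,30.5)  cross = 6.5·30.5 − 7·39.5 = -78.2500; (r_i+r_j)·cross = 13.5·-78.2500 = -1056.3750
edge 1: (7,30.5)→(8.5,11)  cross = 7·11 − 8.5·30.5 = -182.2500; (r_i+r_j)·cross = 15.5·-182.2500 = -2824.8750
edge 2: (8.5,11)→(9,7)  cross = 8.5·7 − 9·11 = -39.5000; (r_i+r_j)·cross = 17.5·-39.5000 = -691.2500
edge 3: (9,7)→(10,3.5)  cross = 9·3.5 − 10·7 = -38.5000; (r_i+r_j)·cross = 19·-38.5000 = -731.5000
edge 4: (10,3.5)→(15,8.5)  cross = 10·8.5 − 15·3.5 = 32.5000; (r_i+r_j)·cross = 25·32.5000 = 812.5000
edge 5: (15,8.5)→(16.5,20)  cross = 15·20 − 16.5·8.5 = 159.7500; (r_i+r_j)·cross = 31.5·159.7500 = 5032.1250
edge 6: (16.5,20)→(14,31.5)  cross = 16.5·31.5 − 14·20 = 239.7500; (r_i+r_j)·cross = 30.5·239.7500 = 7312.3750
edge 7: (14,31.5)→(6.5,39.5)  cross = 14·39.5 − 6.5·31.5 = 348.2500; (r_i+r_j)·cross = 20.5·348.2500 = 7139.1250
Σcross = 441.7500 → A = |Σcross|/2 = 220.8750 mm²
Σ(r_i+r_j)·cross = 14992.1250 → first moment M = |Σ|/6 = 2498.6875
R_c = M/A = 2498.6875/220.8750 = 11.3127 mm
θ = 67° = 1.169371 rad
V = θ·R_c·A = 1.169371·11.3127·220.8750 = 2921.892 mm³

Volume = 2921.892 mm³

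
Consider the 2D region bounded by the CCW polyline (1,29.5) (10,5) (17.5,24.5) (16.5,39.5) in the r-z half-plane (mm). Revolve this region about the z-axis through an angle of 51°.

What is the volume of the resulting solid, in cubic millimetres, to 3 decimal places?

Volume = 2778.077 mm³

Profile (r,z), 4 vertices: (1,29.5) (10,5) (17.5,24.5) (16.5,39.5)
edge 0: (1,29.5)→(10,5)  cross = 1·5 − 10·29.5 = -290.0000; (r_i+r_j)·cross = 11·-290.0000 = -3190.0000
edge 1: (10,5)→(17.5,24.5)  cross = 10·24.5 − 17.5·5 = 157.5000; (r_i+r_j)·cross = 27.5·157.5000 = 4331.2500
edge 2: (17.5,24.5)→(16.5,39.5)  cross = 17.5·39.5 − 16.5·24.5 = 287.0000; (r_i+r_j)·cross = 34·287.0000 = 9758.0000
edge 3: (16.5,39.5)→(1,29.5)  cross = 16.5·29.5 − 1·39.5 = 447.2500; (r_i+r_j)·cross = 17.5·447.2500 = 7826.8750
Σcross = 601.7500 → A = |Σcross|/2 = 300.8750 mm²
Σ(r_i+r_j)·cross = 18726.1250 → first moment M = |Σ|/6 = 3121.0208
R_c = M/A = 3121.0208/300.8750 = 10.3731 mm
θ = 51° = 0.890118 rad
V = θ·R_c·A = 0.890118·10.3731·300.8750 = 2778.077 mm³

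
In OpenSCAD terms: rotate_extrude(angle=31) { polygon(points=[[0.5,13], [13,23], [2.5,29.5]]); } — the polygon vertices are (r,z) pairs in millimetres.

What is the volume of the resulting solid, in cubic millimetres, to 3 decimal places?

Profile (r,z), 3 vertices: (0.5,13) (13,23) (2.5,29.5)
edge 0: (0.5,13)→(13,23)  cross = 0.5·23 − 13·13 = -157.5000; (r_i+r_j)·cross = 13.5·-157.5000 = -2126.2500
edge 1: (13,23)→(2.5,29.5)  cross = 13·29.5 − 2.5·23 = 326.0000; (r_i+r_j)·cross = 15.5·326.0000 = 5053.0000
edge 2: (2.5,29.5)→(0.5,13)  cross = 2.5·13 − 0.5·29.5 = 17.7500; (r_i+r_j)·cross = 3·17.7500 = 53.2500
Σcross = 186.2500 → A = |Σcross|/2 = 93.1250 mm²
Σ(r_i+r_j)·cross = 2980.0000 → first moment M = |Σ|/6 = 496.6667
R_c = M/A = 496.6667/93.1250 = 5.3333 mm
θ = 31° = 0.541052 rad
V = θ·R_c·A = 0.541052·5.3333·93.1250 = 268.723 mm³

Volume = 268.723 mm³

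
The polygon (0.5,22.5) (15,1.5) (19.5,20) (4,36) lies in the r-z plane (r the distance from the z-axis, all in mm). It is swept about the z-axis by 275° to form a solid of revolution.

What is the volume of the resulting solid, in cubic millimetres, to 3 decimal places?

Volume = 15248.705 mm³

Profile (r,z), 4 vertices: (0.5,22.5) (15,1.5) (19.5,20) (4,36)
edge 0: (0.5,22.5)→(15,1.5)  cross = 0.5·1.5 − 15·22.5 = -336.7500; (r_i+r_j)·cross = 15.5·-336.7500 = -5219.6250
edge 1: (15,1.5)→(19.5,20)  cross = 15·20 − 19.5·1.5 = 270.7500; (r_i+r_j)·cross = 34.5·270.7500 = 9340.8750
edge 2: (19.5,20)→(4,36)  cross = 19.5·36 − 4·20 = 622.0000; (r_i+r_j)·cross = 23.5·622.0000 = 14617.0000
edge 3: (4,36)→(0.5,22.5)  cross = 4·22.5 − 0.5·36 = 72.0000; (r_i+r_j)·cross = 4.5·72.0000 = 324.0000
Σcross = 628.0000 → A = |Σcross|/2 = 314.0000 mm²
Σ(r_i+r_j)·cross = 19062.2500 → first moment M = |Σ|/6 = 3177.0417
R_c = M/A = 3177.0417/314.0000 = 10.1180 mm
θ = 275° = 4.799655 rad
V = θ·R_c·A = 4.799655·10.1180·314.0000 = 15248.705 mm³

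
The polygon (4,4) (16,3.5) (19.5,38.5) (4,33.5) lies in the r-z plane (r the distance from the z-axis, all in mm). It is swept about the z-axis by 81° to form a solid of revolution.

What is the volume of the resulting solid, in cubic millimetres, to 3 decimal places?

Volume = 6887.981 mm³

Profile (r,z), 4 vertices: (4,4) (16,3.5) (19.5,38.5) (4,33.5)
edge 0: (4,4)→(16,3.5)  cross = 4·3.5 − 16·4 = -50.0000; (r_i+r_j)·cross = 20·-50.0000 = -1000.0000
edge 1: (16,3.5)→(19.5,38.5)  cross = 16·38.5 − 19.5·3.5 = 547.7500; (r_i+r_j)·cross = 35.5·547.7500 = 19445.1250
edge 2: (19.5,38.5)→(4,33.5)  cross = 19.5·33.5 − 4·38.5 = 499.2500; (r_i+r_j)·cross = 23.5·499.2500 = 11732.3750
edge 3: (4,33.5)→(4,4)  cross = 4·4 − 4·33.5 = -118.0000; (r_i+r_j)·cross = 8·-118.0000 = -944.0000
Σcross = 879.0000 → A = |Σcross|/2 = 439.5000 mm²
Σ(r_i+r_j)·cross = 29233.5000 → first moment M = |Σ|/6 = 4872.2500
R_c = M/A = 4872.2500/439.5000 = 11.0859 mm
θ = 81° = 1.413717 rad
V = θ·R_c·A = 1.413717·11.0859·439.5000 = 6887.981 mm³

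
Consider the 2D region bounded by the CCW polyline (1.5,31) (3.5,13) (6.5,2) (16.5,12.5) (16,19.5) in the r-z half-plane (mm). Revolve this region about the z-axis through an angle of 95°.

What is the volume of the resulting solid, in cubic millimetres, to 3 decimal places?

Volume = 3320.202 mm³

Profile (r,z), 5 vertices: (1.5,31) (3.5,13) (6.5,2) (16.5,12.5) (16,19.5)
edge 0: (1.5,31)→(3.5,13)  cross = 1.5·13 − 3.5·31 = -89.0000; (r_i+r_j)·cross = 5·-89.0000 = -445.0000
edge 1: (3.5,13)→(6.5,2)  cross = 3.5·2 − 6.5·13 = -77.5000; (r_i+r_j)·cross = 10·-77.5000 = -775.0000
edge 2: (6.5,2)→(16.5,12.5)  cross = 6.5·12.5 − 16.5·2 = 48.2500; (r_i+r_j)·cross = 23·48.2500 = 1109.7500
edge 3: (16.5,12.5)→(16,19.5)  cross = 16.5·19.5 − 16·12.5 = 121.7500; (r_i+r_j)·cross = 32.5·121.7500 = 3956.8750
edge 4: (16,19.5)→(1.5,31)  cross = 16·31 − 1.5·19.5 = 466.7500; (r_i+r_j)·cross = 17.5·466.7500 = 8168.1250
Σcross = 470.2500 → A = |Σcross|/2 = 235.1250 mm²
Σ(r_i+r_j)·cross = 12014.7500 → first moment M = |Σ|/6 = 2002.4583
R_c = M/A = 2002.4583/235.1250 = 8.5166 mm
θ = 95° = 1.658063 rad
V = θ·R_c·A = 1.658063·8.5166·235.1250 = 3320.202 mm³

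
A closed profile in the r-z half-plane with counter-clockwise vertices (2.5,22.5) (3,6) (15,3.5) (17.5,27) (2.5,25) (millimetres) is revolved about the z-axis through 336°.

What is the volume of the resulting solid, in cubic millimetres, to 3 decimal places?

Profile (r,z), 5 vertices: (2.5,22.5) (3,6) (15,3.5) (17.5,27) (2.5,25)
edge 0: (2.5,22.5)→(3,6)  cross = 2.5·6 − 3·22.5 = -52.5000; (r_i+r_j)·cross = 5.5·-52.5000 = -288.7500
edge 1: (3,6)→(15,3.5)  cross = 3·3.5 − 15·6 = -79.5000; (r_i+r_j)·cross = 18·-79.5000 = -1431.0000
edge 2: (15,3.5)→(17.5,27)  cross = 15·27 − 17.5·3.5 = 343.7500; (r_i+r_j)·cross = 32.5·343.7500 = 11171.8750
edge 3: (17.5,27)→(2.5,25)  cross = 17.5·25 − 2.5·27 = 370.0000; (r_i+r_j)·cross = 20·370.0000 = 7400.0000
edge 4: (2.5,25)→(2.5,22.5)  cross = 2.5·22.5 − 2.5·25 = -6.2500; (r_i+r_j)·cross = 5·-6.2500 = -31.2500
Σcross = 575.5000 → A = |Σcross|/2 = 287.7500 mm²
Σ(r_i+r_j)·cross = 16820.8750 → first moment M = |Σ|/6 = 2803.4792
R_c = M/A = 2803.4792/287.7500 = 9.7428 mm
θ = 336° = 5.864306 rad
V = θ·R_c·A = 5.864306·9.7428·287.7500 = 16440.461 mm³

Volume = 16440.461 mm³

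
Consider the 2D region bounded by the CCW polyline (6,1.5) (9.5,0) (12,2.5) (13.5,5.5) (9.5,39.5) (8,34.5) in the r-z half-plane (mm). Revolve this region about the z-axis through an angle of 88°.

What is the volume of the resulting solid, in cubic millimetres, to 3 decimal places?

Volume = 2470.415 mm³

Profile (r,z), 6 vertices: (6,1.5) (9.5,0) (12,2.5) (13.5,5.5) (9.5,39.5) (8,34.5)
edge 0: (6,1.5)→(9.5,0)  cross = 6·0 − 9.5·1.5 = -14.2500; (r_i+r_j)·cross = 15.5·-14.2500 = -220.8750
edge 1: (9.5,0)→(12,2.5)  cross = 9.5·2.5 − 12·0 = 23.7500; (r_i+r_j)·cross = 21.5·23.7500 = 510.6250
edge 2: (12,2.5)→(13.5,5.5)  cross = 12·5.5 − 13.5·2.5 = 32.2500; (r_i+r_j)·cross = 25.5·32.2500 = 822.3750
edge 3: (13.5,5.5)→(9.5,39.5)  cross = 13.5·39.5 − 9.5·5.5 = 481.0000; (r_i+r_j)·cross = 23·481.0000 = 11063.0000
edge 4: (9.5,39.5)→(8,34.5)  cross = 9.5·34.5 − 8·39.5 = 11.7500; (r_i+r_j)·cross = 17.5·11.7500 = 205.6250
edge 5: (8,34.5)→(6,1.5)  cross = 8·1.5 − 6·34.5 = -195.0000; (r_i+r_j)·cross = 14·-195.0000 = -2730.0000
Σcross = 339.5000 → A = |Σcross|/2 = 169.7500 mm²
Σ(r_i+r_j)·cross = 9650.7500 → first moment M = |Σ|/6 = 1608.4583
R_c = M/A = 1608.4583/169.7500 = 9.4755 mm
θ = 88° = 1.535890 rad
V = θ·R_c·A = 1.535890·9.4755·169.7500 = 2470.415 mm³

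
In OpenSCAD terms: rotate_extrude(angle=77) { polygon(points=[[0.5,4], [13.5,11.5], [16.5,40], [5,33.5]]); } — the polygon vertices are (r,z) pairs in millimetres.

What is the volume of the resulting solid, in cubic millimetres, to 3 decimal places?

Volume = 3904.936 mm³

Profile (r,z), 4 vertices: (0.5,4) (13.5,11.5) (16.5,40) (5,33.5)
edge 0: (0.5,4)→(13.5,11.5)  cross = 0.5·11.5 − 13.5·4 = -48.2500; (r_i+r_j)·cross = 14·-48.2500 = -675.5000
edge 1: (13.5,11.5)→(16.5,40)  cross = 13.5·40 − 16.5·11.5 = 350.2500; (r_i+r_j)·cross = 30·350.2500 = 10507.5000
edge 2: (16.5,40)→(5,33.5)  cross = 16.5·33.5 − 5·40 = 352.7500; (r_i+r_j)·cross = 21.5·352.7500 = 7584.1250
edge 3: (5,33.5)→(0.5,4)  cross = 5·4 − 0.5·33.5 = 3.2500; (r_i+r_j)·cross = 5.5·3.2500 = 17.8750
Σcross = 658.0000 → A = |Σcross|/2 = 329.0000 mm²
Σ(r_i+r_j)·cross = 17434.0000 → first moment M = |Σ|/6 = 2905.6667
R_c = M/A = 2905.6667/329.0000 = 8.8318 mm
θ = 77° = 1.343904 rad
V = θ·R_c·A = 1.343904·8.8318·329.0000 = 3904.936 mm³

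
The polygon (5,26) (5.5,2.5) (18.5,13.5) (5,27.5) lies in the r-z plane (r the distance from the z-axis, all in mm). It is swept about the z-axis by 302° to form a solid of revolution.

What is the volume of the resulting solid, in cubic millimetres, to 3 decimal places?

Profile (r,z), 4 vertices: (5,26) (5.5,2.5) (18.5,13.5) (5,27.5)
edge 0: (5,26)→(5.5,2.5)  cross = 5·2.5 − 5.5·26 = -130.5000; (r_i+r_j)·cross = 10.5·-130.5000 = -1370.2500
edge 1: (5.5,2.5)→(18.5,13.5)  cross = 5.5·13.5 − 18.5·2.5 = 28.0000; (r_i+r_j)·cross = 24·28.0000 = 672.0000
edge 2: (18.5,13.5)→(5,27.5)  cross = 18.5·27.5 − 5·13.5 = 441.2500; (r_i+r_j)·cross = 23.5·441.2500 = 10369.3750
edge 3: (5,27.5)→(5,26)  cross = 5·26 − 5·27.5 = -7.5000; (r_i+r_j)·cross = 10·-7.5000 = -75.0000
Σcross = 331.2500 → A = |Σcross|/2 = 165.6250 mm²
Σ(r_i+r_j)·cross = 9596.1250 → first moment M = |Σ|/6 = 1599.3542
R_c = M/A = 1599.3542/165.6250 = 9.6565 mm
θ = 302° = 5.270894 rad
V = θ·R_c·A = 5.270894·9.6565·165.6250 = 8430.027 mm³

Volume = 8430.027 mm³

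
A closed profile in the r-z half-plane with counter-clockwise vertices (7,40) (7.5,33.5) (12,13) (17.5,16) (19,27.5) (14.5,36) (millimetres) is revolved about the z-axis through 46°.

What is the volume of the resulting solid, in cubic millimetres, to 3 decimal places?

Profile (r,z), 6 vertices: (7,40) (7.5,33.5) (12,13) (17.5,16) (19,27.5) (14.5,36)
edge 0: (7,40)→(7.5,33.5)  cross = 7·33.5 − 7.5·40 = -65.5000; (r_i+r_j)·cross = 14.5·-65.5000 = -949.7500
edge 1: (7.5,33.5)→(12,13)  cross = 7.5·13 − 12·33.5 = -304.5000; (r_i+r_j)·cross = 19.5·-304.5000 = -5937.7500
edge 2: (12,13)→(17.5,16)  cross = 12·16 − 17.5·13 = -35.5000; (r_i+r_j)·cross = 29.5·-35.5000 = -1047.2500
edge 3: (17.5,16)→(19,27.5)  cross = 17.5·27.5 − 19·16 = 177.2500; (r_i+r_j)·cross = 36.5·177.2500 = 6469.6250
edge 4: (19,27.5)→(14.5,36)  cross = 19·36 − 14.5·27.5 = 285.2500; (r_i+r_j)·cross = 33.5·285.2500 = 9555.8750
edge 5: (14.5,36)→(7,40)  cross = 14.5·40 − 7·36 = 328.0000; (r_i+r_j)·cross = 21.5·328.0000 = 7052.0000
Σcross = 385.0000 → A = |Σcross|/2 = 192.5000 mm²
Σ(r_i+r_j)·cross = 15142.7500 → first moment M = |Σ|/6 = 2523.7917
R_c = M/A = 2523.7917/192.5000 = 13.1106 mm
θ = 46° = 0.802851 rad
V = θ·R_c·A = 0.802851·13.1106·192.5000 = 2026.230 mm³

Volume = 2026.230 mm³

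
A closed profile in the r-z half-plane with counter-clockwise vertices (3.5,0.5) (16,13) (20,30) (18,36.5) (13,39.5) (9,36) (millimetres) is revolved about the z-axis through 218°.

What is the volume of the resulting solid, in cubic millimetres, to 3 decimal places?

Profile (r,z), 6 vertices: (3.5,0.5) (16,13) (20,30) (18,36.5) (13,39.5) (9,36)
edge 0: (3.5,0.5)→(16,13)  cross = 3.5·13 − 16·0.5 = 37.5000; (r_i+r_j)·cross = 19.5·37.5000 = 731.2500
edge 1: (16,13)→(20,30)  cross = 16·30 − 20·13 = 220.0000; (r_i+r_j)·cross = 36·220.0000 = 7920.0000
edge 2: (20,30)→(18,36.5)  cross = 20·36.5 − 18·30 = 190.0000; (r_i+r_j)·cross = 38·190.0000 = 7220.0000
edge 3: (18,36.5)→(13,39.5)  cross = 18·39.5 − 13·36.5 = 236.5000; (r_i+r_j)·cross = 31·236.5000 = 7331.5000
edge 4: (13,39.5)→(9,36)  cross = 13·36 − 9·39.5 = 112.5000; (r_i+r_j)·cross = 22·112.5000 = 2475.0000
edge 5: (9,36)→(3.5,0.5)  cross = 9·0.5 − 3.5·36 = -121.5000; (r_i+r_j)·cross = 12.5·-121.5000 = -1518.7500
Σcross = 675.0000 → A = |Σcross|/2 = 337.5000 mm²
Σ(r_i+r_j)·cross = 24159.0000 → first moment M = |Σ|/6 = 4026.5000
R_c = M/A = 4026.5000/337.5000 = 11.9304 mm
θ = 218° = 3.804818 rad
V = θ·R_c·A = 3.804818·11.9304·337.5000 = 15320.099 mm³

Volume = 15320.099 mm³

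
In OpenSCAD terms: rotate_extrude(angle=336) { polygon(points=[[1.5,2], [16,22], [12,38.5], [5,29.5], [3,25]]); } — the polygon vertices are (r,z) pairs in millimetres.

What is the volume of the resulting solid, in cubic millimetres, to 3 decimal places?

Volume = 12480.466 mm³

Profile (r,z), 5 vertices: (1.5,2) (16,22) (12,38.5) (5,29.5) (3,25)
edge 0: (1.5,2)→(16,22)  cross = 1.5·22 − 16·2 = 1.0000; (r_i+r_j)·cross = 17.5·1.0000 = 17.5000
edge 1: (16,22)→(12,38.5)  cross = 16·38.5 − 12·22 = 352.0000; (r_i+r_j)·cross = 28·352.0000 = 9856.0000
edge 2: (12,38.5)→(5,29.5)  cross = 12·29.5 − 5·38.5 = 161.5000; (r_i+r_j)·cross = 17·161.5000 = 2745.5000
edge 3: (5,29.5)→(3,25)  cross = 5·25 − 3·29.5 = 36.5000; (r_i+r_j)·cross = 8·36.5000 = 292.0000
edge 4: (3,25)→(1.5,2)  cross = 3·2 − 1.5·25 = -31.5000; (r_i+r_j)·cross = 4.5·-31.5000 = -141.7500
Σcross = 519.5000 → A = |Σcross|/2 = 259.7500 mm²
Σ(r_i+r_j)·cross = 12769.2500 → first moment M = |Σ|/6 = 2128.2083
R_c = M/A = 2128.2083/259.7500 = 8.1933 mm
θ = 336° = 5.864306 rad
V = θ·R_c·A = 5.864306·8.1933·259.7500 = 12480.466 mm³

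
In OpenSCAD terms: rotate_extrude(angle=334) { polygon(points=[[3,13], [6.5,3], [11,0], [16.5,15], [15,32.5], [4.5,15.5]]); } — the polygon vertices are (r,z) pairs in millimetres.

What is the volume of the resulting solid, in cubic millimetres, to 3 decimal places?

Volume = 14397.646 mm³

Profile (r,z), 6 vertices: (3,13) (6.5,3) (11,0) (16.5,15) (15,32.5) (4.5,15.5)
edge 0: (3,13)→(6.5,3)  cross = 3·3 − 6.5·13 = -75.5000; (r_i+r_j)·cross = 9.5·-75.5000 = -717.2500
edge 1: (6.5,3)→(11,0)  cross = 6.5·0 − 11·3 = -33.0000; (r_i+r_j)·cross = 17.5·-33.0000 = -577.5000
edge 2: (11,0)→(16.5,15)  cross = 11·15 − 16.5·0 = 165.0000; (r_i+r_j)·cross = 27.5·165.0000 = 4537.5000
edge 3: (16.5,15)→(15,32.5)  cross = 16.5·32.5 − 15·15 = 311.2500; (r_i+r_j)·cross = 31.5·311.2500 = 9804.3750
edge 4: (15,32.5)→(4.5,15.5)  cross = 15·15.5 − 4.5·32.5 = 86.2500; (r_i+r_j)·cross = 19.5·86.2500 = 1681.8750
edge 5: (4.5,15.5)→(3,13)  cross = 4.5·13 − 3·15.5 = 12.0000; (r_i+r_j)·cross = 7.5·12.0000 = 90.0000
Σcross = 466.0000 → A = |Σcross|/2 = 233.0000 mm²
Σ(r_i+r_j)·cross = 14819.0000 → first moment M = |Σ|/6 = 2469.8333
R_c = M/A = 2469.8333/233.0000 = 10.6001 mm
θ = 334° = 5.829400 rad
V = θ·R_c·A = 5.829400·10.6001·233.0000 = 14397.646 mm³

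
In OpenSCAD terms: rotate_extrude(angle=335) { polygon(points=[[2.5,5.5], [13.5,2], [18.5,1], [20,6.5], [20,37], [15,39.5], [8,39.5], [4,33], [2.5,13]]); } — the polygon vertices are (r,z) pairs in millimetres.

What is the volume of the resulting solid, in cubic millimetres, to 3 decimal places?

Profile (r,z), 9 vertices: (2.5,5.5) (13.5,2) (18.5,1) (20,6.5) (20,37) (15,39.5) (8,39.5) (4,33) (2.5,13)
edge 0: (2.5,5.5)→(13.5,2)  cross = 2.5·2 − 13.5·5.5 = -69.2500; (r_i+r_j)·cross = 16·-69.2500 = -1108.0000
edge 1: (13.5,2)→(18.5,1)  cross = 13.5·1 − 18.5·2 = -23.5000; (r_i+r_j)·cross = 32·-23.5000 = -752.0000
edge 2: (18.5,1)→(20,6.5)  cross = 18.5·6.5 − 20·1 = 100.2500; (r_i+r_j)·cross = 38.5·100.2500 = 3859.6250
edge 3: (20,6.5)→(20,37)  cross = 20·37 − 20·6.5 = 610.0000; (r_i+r_j)·cross = 40·610.0000 = 24400.0000
edge 4: (20,37)→(15,39.5)  cross = 20·39.5 − 15·37 = 235.0000; (r_i+r_j)·cross = 35·235.0000 = 8225.0000
edge 5: (15,39.5)→(8,39.5)  cross = 15·39.5 − 8·39.5 = 276.5000; (r_i+r_j)·cross = 23·276.5000 = 6359.5000
edge 6: (8,39.5)→(4,33)  cross = 8·33 − 4·39.5 = 106.0000; (r_i+r_j)·cross = 12·106.0000 = 1272.0000
edge 7: (4,33)→(2.5,13)  cross = 4·13 − 2.5·33 = -30.5000; (r_i+r_j)·cross = 6.5·-30.5000 = -198.2500
edge 8: (2.5,13)→(2.5,5.5)  cross = 2.5·5.5 − 2.5·13 = -18.7500; (r_i+r_j)·cross = 5·-18.7500 = -93.7500
Σcross = 1185.7500 → A = |Σcross|/2 = 592.8750 mm²
Σ(r_i+r_j)·cross = 41964.1250 → first moment M = |Σ|/6 = 6994.0208
R_c = M/A = 6994.0208/592.8750 = 11.7968 mm
θ = 335° = 5.846853 rad
V = θ·R_c·A = 5.846853·11.7968·592.8750 = 40893.012 mm³

Volume = 40893.012 mm³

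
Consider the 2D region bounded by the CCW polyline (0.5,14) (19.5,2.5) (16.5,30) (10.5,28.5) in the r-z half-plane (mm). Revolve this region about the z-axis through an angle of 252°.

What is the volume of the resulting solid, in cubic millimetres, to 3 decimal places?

Profile (r,z), 4 vertices: (0.5,14) (19.5,2.5) (16.5,30) (10.5,28.5)
edge 0: (0.5,14)→(19.5,2.5)  cross = 0.5·2.5 − 19.5·14 = -271.7500; (r_i+r_j)·cross = 20·-271.7500 = -5435.0000
edge 1: (19.5,2.5)→(16.5,30)  cross = 19.5·30 − 16.5·2.5 = 543.7500; (r_i+r_j)·cross = 36·543.7500 = 19575.0000
edge 2: (16.5,30)→(10.5,28.5)  cross = 16.5·28.5 − 10.5·30 = 155.2500; (r_i+r_j)·cross = 27·155.2500 = 4191.7500
edge 3: (10.5,28.5)→(0.5,14)  cross = 10.5·14 − 0.5·28.5 = 132.7500; (r_i+r_j)·cross = 11·132.7500 = 1460.2500
Σcross = 560.0000 → A = |Σcross|/2 = 280.0000 mm²
Σ(r_i+r_j)·cross = 19792.0000 → first moment M = |Σ|/6 = 3298.6667
R_c = M/A = 3298.6667/280.0000 = 11.7810 mm
θ = 252° = 4.398230 rad
V = θ·R_c·A = 4.398230·11.7810·280.0000 = 14508.294 mm³

Volume = 14508.294 mm³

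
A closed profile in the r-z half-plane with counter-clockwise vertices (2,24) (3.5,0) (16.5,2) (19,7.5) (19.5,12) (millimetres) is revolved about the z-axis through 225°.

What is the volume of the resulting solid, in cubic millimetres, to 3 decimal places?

Profile (r,z), 5 vertices: (2,24) (3.5,0) (16.5,2) (19,7.5) (19.5,12)
edge 0: (2,24)→(3.5,0)  cross = 2·0 − 3.5·24 = -84.0000; (r_i+r_j)·cross = 5.5·-84.0000 = -462.0000
edge 1: (3.5,0)→(16.5,2)  cross = 3.5·2 − 16.5·0 = 7.0000; (r_i+r_j)·cross = 20·7.0000 = 140.0000
edge 2: (16.5,2)→(19,7.5)  cross = 16.5·7.5 − 19·2 = 85.7500; (r_i+r_j)·cross = 35.5·85.7500 = 3044.1250
edge 3: (19,7.5)→(19.5,12)  cross = 19·12 − 19.5·7.5 = 81.7500; (r_i+r_j)·cross = 38.5·81.7500 = 3147.3750
edge 4: (19.5,12)→(2,24)  cross = 19.5·24 − 2·12 = 444.0000; (r_i+r_j)·cross = 21.5·444.0000 = 9546.0000
Σcross = 534.5000 → A = |Σcross|/2 = 267.2500 mm²
Σ(r_i+r_j)·cross = 15415.5000 → first moment M = |Σ|/6 = 2569.2500
R_c = M/A = 2569.2500/267.2500 = 9.6137 mm
θ = 225° = 3.926991 rad
V = θ·R_c·A = 3.926991·9.6137·267.2500 = 10089.421 mm³

Volume = 10089.421 mm³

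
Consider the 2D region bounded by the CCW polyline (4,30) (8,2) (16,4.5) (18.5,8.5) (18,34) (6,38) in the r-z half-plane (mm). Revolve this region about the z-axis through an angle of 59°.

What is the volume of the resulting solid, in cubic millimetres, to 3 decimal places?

Volume = 4857.969 mm³

Profile (r,z), 6 vertices: (4,30) (8,2) (16,4.5) (18.5,8.5) (18,34) (6,38)
edge 0: (4,30)→(8,2)  cross = 4·2 − 8·30 = -232.0000; (r_i+r_j)·cross = 12·-232.0000 = -2784.0000
edge 1: (8,2)→(16,4.5)  cross = 8·4.5 − 16·2 = 4.0000; (r_i+r_j)·cross = 24·4.0000 = 96.0000
edge 2: (16,4.5)→(18.5,8.5)  cross = 16·8.5 − 18.5·4.5 = 52.7500; (r_i+r_j)·cross = 34.5·52.7500 = 1819.8750
edge 3: (18.5,8.5)→(18,34)  cross = 18.5·34 − 18·8.5 = 476.0000; (r_i+r_j)·cross = 36.5·476.0000 = 17374.0000
edge 4: (18,34)→(6,38)  cross = 18·38 − 6·34 = 480.0000; (r_i+r_j)·cross = 24·480.0000 = 11520.0000
edge 5: (6,38)→(4,30)  cross = 6·30 − 4·38 = 28.0000; (r_i+r_j)·cross = 10·28.0000 = 280.0000
Σcross = 808.7500 → A = |Σcross|/2 = 404.3750 mm²
Σ(r_i+r_j)·cross = 28305.8750 → first moment M = |Σ|/6 = 4717.6458
R_c = M/A = 4717.6458/404.3750 = 11.6665 mm
θ = 59° = 1.029744 rad
V = θ·R_c·A = 1.029744·11.6665·404.3750 = 4857.969 mm³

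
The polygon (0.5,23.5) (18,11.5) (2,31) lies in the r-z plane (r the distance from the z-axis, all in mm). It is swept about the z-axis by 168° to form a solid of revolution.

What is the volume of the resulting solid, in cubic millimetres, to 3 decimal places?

Profile (r,z), 3 vertices: (0.5,23.5) (18,11.5) (2,31)
edge 0: (0.5,23.5)→(18,11.5)  cross = 0.5·11.5 − 18·23.5 = -417.2500; (r_i+r_j)·cross = 18.5·-417.2500 = -7719.1250
edge 1: (18,11.5)→(2,31)  cross = 18·31 − 2·11.5 = 535.0000; (r_i+r_j)·cross = 20·535.0000 = 10700.0000
edge 2: (2,31)→(0.5,23.5)  cross = 2·23.5 − 0.5·31 = 31.5000; (r_i+r_j)·cross = 2.5·31.5000 = 78.7500
Σcross = 149.2500 → A = |Σcross|/2 = 74.6250 mm²
Σ(r_i+r_j)·cross = 3059.6250 → first moment M = |Σ|/6 = 509.9375
R_c = M/A = 509.9375/74.6250 = 6.8333 mm
θ = 168° = 2.932153 rad
V = θ·R_c·A = 2.932153·6.8333·74.6250 = 1495.215 mm³

Volume = 1495.215 mm³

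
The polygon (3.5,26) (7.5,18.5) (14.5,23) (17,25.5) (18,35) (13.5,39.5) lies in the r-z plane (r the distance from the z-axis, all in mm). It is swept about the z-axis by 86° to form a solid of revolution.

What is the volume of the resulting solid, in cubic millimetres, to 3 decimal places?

Volume = 2922.133 mm³

Profile (r,z), 6 vertices: (3.5,26) (7.5,18.5) (14.5,23) (17,25.5) (18,35) (13.5,39.5)
edge 0: (3.5,26)→(7.5,18.5)  cross = 3.5·18.5 − 7.5·26 = -130.2500; (r_i+r_j)·cross = 11·-130.2500 = -1432.7500
edge 1: (7.5,18.5)→(14.5,23)  cross = 7.5·23 − 14.5·18.5 = -95.7500; (r_i+r_j)·cross = 22·-95.7500 = -2106.5000
edge 2: (14.5,23)→(17,25.5)  cross = 14.5·25.5 − 17·23 = -21.2500; (r_i+r_j)·cross = 31.5·-21.2500 = -669.3750
edge 3: (17,25.5)→(18,35)  cross = 17·35 − 18·25.5 = 136.0000; (r_i+r_j)·cross = 35·136.0000 = 4760.0000
edge 4: (18,35)→(13.5,39.5)  cross = 18·39.5 − 13.5·35 = 238.5000; (r_i+r_j)·cross = 31.5·238.5000 = 7512.7500
edge 5: (13.5,39.5)→(3.5,26)  cross = 13.5·26 − 3.5·39.5 = 212.7500; (r_i+r_j)·cross = 17·212.7500 = 3616.7500
Σcross = 340.0000 → A = |Σcross|/2 = 170.0000 mm²
Σ(r_i+r_j)·cross = 11680.8750 → first moment M = |Σ|/6 = 1946.8125
R_c = M/A = 1946.8125/170.0000 = 11.4518 mm
θ = 86° = 1.500983 rad
V = θ·R_c·A = 1.500983·11.4518·170.0000 = 2922.133 mm³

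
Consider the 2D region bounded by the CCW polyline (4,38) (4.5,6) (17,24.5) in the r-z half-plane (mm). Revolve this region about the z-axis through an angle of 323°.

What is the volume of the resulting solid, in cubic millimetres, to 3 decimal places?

Profile (r,z), 3 vertices: (4,38) (4.5,6) (17,24.5)
edge 0: (4,38)→(4.5,6)  cross = 4·6 − 4.5·38 = -147.0000; (r_i+r_j)·cross = 8.5·-147.0000 = -1249.5000
edge 1: (4.5,6)→(17,24.5)  cross = 4.5·24.5 − 17·6 = 8.2500; (r_i+r_j)·cross = 21.5·8.2500 = 177.3750
edge 2: (17,24.5)→(4,38)  cross = 17·38 − 4·24.5 = 548.0000; (r_i+r_j)·cross = 21·548.0000 = 11508.0000
Σcross = 409.2500 → A = |Σcross|/2 = 204.6250 mm²
Σ(r_i+r_j)·cross = 10435.8750 → first moment M = |Σ|/6 = 1739.3125
R_c = M/A = 1739.3125/204.6250 = 8.5000 mm
θ = 323° = 5.637413 rad
V = θ·R_c·A = 5.637413·8.5000·204.6250 = 9805.224 mm³

Volume = 9805.224 mm³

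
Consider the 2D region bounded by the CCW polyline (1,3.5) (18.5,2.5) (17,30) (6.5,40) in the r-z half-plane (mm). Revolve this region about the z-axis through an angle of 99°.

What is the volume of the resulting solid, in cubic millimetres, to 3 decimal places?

Profile (r,z), 4 vertices: (1,3.5) (18.5,2.5) (17,30) (6.5,40)
edge 0: (1,3.5)→(18.5,2.5)  cross = 1·2.5 − 18.5·3.5 = -62.2500; (r_i+r_j)·cross = 19.5·-62.2500 = -1213.8750
edge 1: (18.5,2.5)→(17,30)  cross = 18.5·30 − 17·2.5 = 512.5000; (r_i+r_j)·cross = 35.5·512.5000 = 18193.7500
edge 2: (17,30)→(6.5,40)  cross = 17·40 − 6.5·30 = 485.0000; (r_i+r_j)·cross = 23.5·485.0000 = 11397.5000
edge 3: (6.5,40)→(1,3.5)  cross = 6.5·3.5 − 1·40 = -17.2500; (r_i+r_j)·cross = 7.5·-17.2500 = -129.3750
Σcross = 918.0000 → A = |Σcross|/2 = 459.0000 mm²
Σ(r_i+r_j)·cross = 28248.0000 → first moment M = |Σ|/6 = 4708.0000
R_c = M/A = 4708.0000/459.0000 = 10.2571 mm
θ = 99° = 1.727876 rad
V = θ·R_c·A = 1.727876·10.2571·459.0000 = 8134.840 mm³

Volume = 8134.840 mm³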